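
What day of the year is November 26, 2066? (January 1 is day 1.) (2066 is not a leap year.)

Days in months before November: 31 + 28 + 31 + 30 + 31 + 30 + 31 + 31 + 30 + 31 = 304.
Plus 26 days into November → day 330.

330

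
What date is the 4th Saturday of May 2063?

May 2063 begins on a Tuesday, so the first Saturday is May 5 (4 days later).
The 4th Saturday is 3 weeks later: 5 + 21 = 26.

26 May 2063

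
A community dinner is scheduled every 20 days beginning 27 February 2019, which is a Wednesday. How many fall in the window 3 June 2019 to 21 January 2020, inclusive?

Occurrences land 20·i days after 27 February 2019 for i = 0, 1, 2, …
3 June 2019 is 96 days after the start; 96 ÷ 20 = 4 remainder 16; since the remainder is 16, round up to i = 5. First occurrence in the window: #6 on 7 June 2019 (5×20 = 100 days in).
21 January 2020 is 328 days after the start; 328 ÷ 20 = 16 remainder 8. Last occurrence in the window: #17 on 13 January 2020.
Occurrences #6 through #17: 12 in total.

12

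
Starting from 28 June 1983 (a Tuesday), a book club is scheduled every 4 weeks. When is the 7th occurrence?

13 December 1983

The 7th occurrence is 6 intervals after the first: 6 × 28 = 168 days after 28 June 1983.
June has 30 days — 2 days to the end of June leaves 166.
July has 31 days (135 left).
August has 31 days (104 left).
September has 30 days (74 left).
October has 31 days (43 left).
November has 30 days (13 left).
13 days into December → 13 December 1983.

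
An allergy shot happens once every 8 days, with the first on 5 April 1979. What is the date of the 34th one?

The 34th occurrence is 33 intervals after the first: 33 × 8 = 264 days after 5 April 1979.
April has 30 days — 25 days to the end of April leaves 239.
May has 31 days (208 left).
June has 30 days (178 left).
July has 31 days (147 left).
August has 31 days (116 left).
September has 30 days (86 left).
October has 31 days (55 left).
November has 30 days (25 left).
25 days into December → 25 December 1979.

25 December 1979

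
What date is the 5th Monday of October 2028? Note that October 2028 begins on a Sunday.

October 2028 begins on a Sunday, so the first Monday is October 2 (1 day later).
The 5th Monday is 4 weeks later: 2 + 28 = 30.

October 30, 2028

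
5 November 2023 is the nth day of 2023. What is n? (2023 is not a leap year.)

309

Days in months before November: 31 + 28 + 31 + 30 + 31 + 30 + 31 + 31 + 30 + 31 = 304.
Plus 5 days into November → day 309.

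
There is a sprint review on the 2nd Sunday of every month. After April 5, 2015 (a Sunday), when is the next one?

April 12, 2015

April 2015 starts on a Wednesday; its first Sunday is the 5th, so the 2nd Sunday is the 12th — April 12, 2015.
April 12, 2015 is after April 5, 2015, so that is the next one.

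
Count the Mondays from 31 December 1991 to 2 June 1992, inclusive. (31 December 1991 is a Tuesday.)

22

31 December 1991 is a Tuesday; the first Monday on or after it is 6 January 1992 (6 days later).
From 6 January 1992 to 2 June 1992: 25 + 29 + 31 + 30 + 31 + 2 = 148 days (rest of January, February, March, April, May, June).
148 ÷ 7 = 21 full weeks with remainder 1, so 21 more Mondays after the first → 22.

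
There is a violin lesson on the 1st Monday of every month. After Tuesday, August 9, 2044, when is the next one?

August 2044 starts on a Monday, so its 1st Monday is August 1, 2044.
That is not after August 9, 2044, so look at September 2044.
September 2044 starts on a Thursday, so its 1st Monday is September 5, 2044 (4 days in).

September 5, 2044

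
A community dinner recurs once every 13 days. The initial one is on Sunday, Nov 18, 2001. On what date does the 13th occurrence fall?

Apr 23, 2002

The 13th occurrence is 12 intervals after the first: 12 × 13 = 156 days after Nov 18, 2001.
Nov has 30 days — 12 days to the end of Nov leaves 144.
Dec has 31 days (113 left).
Jan has 31 days (82 left).
Feb has 28 days (54 left).
Mar has 31 days (23 left).
23 days into Apr → Apr 23, 2002.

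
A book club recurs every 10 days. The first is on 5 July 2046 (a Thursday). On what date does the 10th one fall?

3 October 2046

The 10th occurrence is 9 intervals after the first: 9 × 10 = 90 days after 5 July 2046.
July has 31 days — 26 days to the end of July leaves 64.
August has 31 days (33 left).
September has 30 days (3 left).
3 days into October → 3 October 2046.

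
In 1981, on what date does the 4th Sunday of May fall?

May 24, 1981

The first Sunday of May 1981 is May 3.
The 4th Sunday is 3 weeks later: 3 + 21 = 24.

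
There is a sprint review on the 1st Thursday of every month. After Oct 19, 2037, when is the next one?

Nov 5, 2037

Oct 2037 starts on a Thursday, so its 1st Thursday is Oct 1, 2037.
That is not after Oct 19, 2037, so look at Nov 2037.
Nov 2037 starts on a Sunday, so its 1st Thursday is Nov 5, 2037 (4 days in).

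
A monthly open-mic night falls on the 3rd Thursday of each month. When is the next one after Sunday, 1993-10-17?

October 1993 starts on a Friday; its first Thursday is the 7th, so the 3rd Thursday is the 21st — 1993-10-21.
1993-10-21 is after 1993-10-17, so that is the next one.

1993-10-21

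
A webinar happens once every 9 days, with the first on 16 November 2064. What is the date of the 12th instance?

23 February 2065

The 12th occurrence is 11 intervals after the first: 11 × 9 = 99 days after 16 November 2064.
November has 30 days — 14 days to the end of November leaves 85.
December has 31 days (54 left).
January has 31 days (23 left).
23 days into February → 23 February 2065.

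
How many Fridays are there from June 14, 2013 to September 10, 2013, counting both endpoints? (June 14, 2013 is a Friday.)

June 14, 2013 is a Friday; the first Friday on or after it is June 14, 2013.
From June 14, 2013 to September 10, 2013: 16 + 31 + 31 + 10 = 88 days (rest of June, July, August, September).
88 ÷ 7 = 12 full weeks with remainder 4, so 12 more Fridays after the first → 13.

13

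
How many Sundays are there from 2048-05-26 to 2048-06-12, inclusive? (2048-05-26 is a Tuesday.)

2048-05-26 is a Tuesday; the first Sunday on or after it is 2048-05-31 (5 days later).
From 2048-05-31 to 2048-06-12: 0 + 12 = 12 days (rest of May, June).
12 ÷ 7 = 1 full weeks with remainder 5, so 1 more Sundays after the first → 2.

2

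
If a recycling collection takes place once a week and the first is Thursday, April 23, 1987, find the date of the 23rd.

The 23rd occurrence is 22 intervals after the first: 22 × 7 = 154 days after April 23, 1987.
April has 30 days — 7 days to the end of April leaves 147.
May has 31 days (116 left).
June has 30 days (86 left).
July has 31 days (55 left).
August has 31 days (24 left).
24 days into September → September 24, 1987.

September 24, 1987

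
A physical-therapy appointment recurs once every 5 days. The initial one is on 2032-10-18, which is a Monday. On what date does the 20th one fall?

2033-01-21

The 20th occurrence is 19 intervals after the first: 19 × 5 = 95 days after 2032-10-18.
October has 31 days — 13 days to the end of October leaves 82.
November has 30 days (52 left).
December has 31 days (21 left).
21 days into January → 2033-01-21.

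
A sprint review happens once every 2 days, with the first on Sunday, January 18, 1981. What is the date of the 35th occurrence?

March 27, 1981

The 35th occurrence is 34 intervals after the first: 34 × 2 = 68 days after January 18, 1981.
January has 31 days — 13 days to the end of January leaves 55.
February has 28 days (27 left).
27 days into March → March 27, 1981.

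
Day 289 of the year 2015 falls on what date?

2015-10-16

January has 31 days (289 − 31 = 258 remain).
February has 28 days (258 − 28 = 230 remain).
March has 31 days (230 − 31 = 199 remain).
April has 30 days (199 − 30 = 169 remain).
May has 31 days (169 − 31 = 138 remain).
June has 30 days (138 − 30 = 108 remain).
July has 31 days (108 − 31 = 77 remain).
August has 31 days (77 − 31 = 46 remain).
September has 30 days (46 − 30 = 16 remain).
16 into October → October 16.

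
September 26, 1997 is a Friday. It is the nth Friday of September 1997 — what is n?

4th

Day 26 falls in week ⌈26/7⌉ of the month.
Days 1–7 hold the 1st Friday, 8–14 the 2nd, 15–21 the 3rd, 22–28 the 4th, 29–31 the 5th.
26 is in the range for the 4th.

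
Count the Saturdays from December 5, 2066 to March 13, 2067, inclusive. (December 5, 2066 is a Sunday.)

December 5, 2066 is a Sunday; the first Saturday on or after it is December 11, 2066 (6 days later).
From December 11, 2066 to March 13, 2067: 20 + 31 + 28 + 13 = 92 days (rest of December, January, February, March).
92 ÷ 7 = 13 full weeks with remainder 1, so 13 more Saturdays after the first → 14.

14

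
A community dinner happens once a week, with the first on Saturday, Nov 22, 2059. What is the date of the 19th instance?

Mar 27, 2060

The 19th occurrence is 18 intervals after the first: 18 × 7 = 126 days after Nov 22, 2059.
Nov has 30 days — 8 days to the end of Nov leaves 118.
Dec has 31 days (87 left).
Jan has 31 days (56 left).
Feb has 29 days (27 left).
27 days into Mar → Mar 27, 2060.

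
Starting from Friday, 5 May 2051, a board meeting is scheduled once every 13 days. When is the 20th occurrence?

The 20th occurrence is 19 intervals after the first: 19 × 13 = 247 days after 5 May 2051.
May has 31 days — 26 days to the end of May leaves 221.
June has 30 days (191 left).
July has 31 days (160 left).
August has 31 days (129 left).
September has 30 days (99 left).
October has 31 days (68 left).
November has 30 days (38 left).
December has 31 days (7 left).
7 days into January → 7 January 2052.

7 January 2052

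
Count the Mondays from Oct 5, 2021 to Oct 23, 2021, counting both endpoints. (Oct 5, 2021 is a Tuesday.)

2

Oct 5, 2021 is a Tuesday; the first Monday on or after it is Oct 11, 2021 (6 days later).
From Oct 11, 2021 to Oct 23, 2021 is 23 − 11 = 12 days.
12 ÷ 7 = 1 full weeks with remainder 5, so 1 more Mondays after the first → 2.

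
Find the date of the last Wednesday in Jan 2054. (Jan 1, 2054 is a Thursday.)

Jan 28, 2054

Jan 2054 begins on a Thursday, so the first Wednesday is Jan 7 (6 days later).
Jan 2054 has 31 days. Adding weeks: 7, 14, 21, 28 — the last one ≤ 31 is the 28th.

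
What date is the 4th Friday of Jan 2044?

Jan 2044 begins on a Friday, so the first Friday is Jan 1.
The 4th Friday is 3 weeks later: 1 + 21 = 22.

Jan 22, 2044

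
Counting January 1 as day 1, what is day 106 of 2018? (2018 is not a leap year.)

16 April 2018

January has 31 days (106 − 31 = 75 remain).
February has 28 days (75 − 28 = 47 remain).
March has 31 days (47 − 31 = 16 remain).
16 into April → April 16.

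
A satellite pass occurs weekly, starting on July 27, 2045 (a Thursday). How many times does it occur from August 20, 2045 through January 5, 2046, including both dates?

Occurrences land 7·i days after July 27, 2045 for i = 0, 1, 2, …
August 20, 2045 is 24 days after the start; 24 ÷ 7 = 3 remainder 3; since the remainder is 3, round up to i = 4. First occurrence in the window: #5 on August 24, 2045 (4×7 = 28 days in).
January 5, 2046 is 162 days after the start; 162 ÷ 7 = 23 remainder 1. Last occurrence in the window: #24 on January 4, 2046.
Occurrences #5 through #24: 20 in total.

20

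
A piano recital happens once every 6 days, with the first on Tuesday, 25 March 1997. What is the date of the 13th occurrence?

5 June 1997

The 13th occurrence is 12 intervals after the first: 12 × 6 = 72 days after 25 March 1997.
March has 31 days — 6 days to the end of March leaves 66.
April has 30 days (36 left).
May has 31 days (5 left).
5 days into June → 5 June 1997.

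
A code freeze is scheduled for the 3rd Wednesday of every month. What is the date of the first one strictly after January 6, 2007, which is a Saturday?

January 17, 2007

January 2007 starts on a Monday; its first Wednesday is the 3rd, so the 3rd Wednesday is the 17th — January 17, 2007.
January 17, 2007 is after January 6, 2007, so that is the next one.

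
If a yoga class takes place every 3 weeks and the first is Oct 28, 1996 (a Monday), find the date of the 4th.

Dec 30, 1996

The 4th occurrence is 3 intervals after the first: 3 × 21 = 63 days after Oct 28, 1996.
Oct has 31 days — 3 days to the end of Oct leaves 60.
Nov has 30 days (30 left).
30 days into Dec → Dec 30, 1996.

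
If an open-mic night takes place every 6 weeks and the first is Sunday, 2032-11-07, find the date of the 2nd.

2032-12-19

The 2nd occurrence is 1 interval after the first: 1 × 42 = 42 days after 2032-11-07.
November has 30 days — 23 days to the end of November leaves 19.
19 days into December → 2032-12-19.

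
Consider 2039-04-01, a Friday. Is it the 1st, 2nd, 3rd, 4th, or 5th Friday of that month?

1st

Day 1 falls in week ⌈1/7⌉ of the month.
Days 1–7 hold the 1st Friday, 8–14 the 2nd, 15–21 the 3rd, 22–28 the 4th, 29–31 the 5th.
1 is in the range for the 1st.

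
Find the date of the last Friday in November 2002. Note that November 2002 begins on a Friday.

November 2002 begins on a Friday, so the first Friday is November 1.
November 2002 has 30 days. Adding weeks: 1, 8, 15, 22, 29 — the last one ≤ 30 is the 29th.

29 November 2002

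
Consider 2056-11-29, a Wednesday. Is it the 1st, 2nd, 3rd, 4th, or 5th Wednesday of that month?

5th

Day 29 falls in week ⌈29/7⌉ of the month.
Days 1–7 hold the 1st Wednesday, 8–14 the 2nd, 15–21 the 3rd, 22–28 the 4th, 29–31 the 5th.
29 is in the range for the 5th.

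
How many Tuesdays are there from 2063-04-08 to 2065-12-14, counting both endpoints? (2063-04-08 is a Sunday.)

2063-04-08 is a Sunday; the first Tuesday on or after it is 2063-04-10 (2 days later).
From 2063-04-10 to 2065-12-14: 265 + 366 + 348 = 979 days (rest of 2063, 2064, to 2065-12-14 in 2065).
979 ÷ 7 = 139 full weeks with remainder 6, so 139 more Tuesdays after the first → 140.

140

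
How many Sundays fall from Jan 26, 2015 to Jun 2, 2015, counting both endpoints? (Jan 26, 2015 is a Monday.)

Jan 26, 2015 is a Monday; the first Sunday on or after it is Feb 1, 2015 (6 days later).
From Feb 1, 2015 to Jun 2, 2015: 27 + 31 + 30 + 31 + 2 = 121 days (rest of Feb, Mar, Apr, May, Jun).
121 ÷ 7 = 17 full weeks with remainder 2, so 17 more Sundays after the first → 18.

18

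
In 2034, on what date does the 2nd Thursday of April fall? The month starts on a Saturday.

2034-04-13

April 2034 begins on a Saturday, so the first Thursday is April 6 (5 days later).
The 2nd Thursday is 1 weeks later: 6 + 7 = 13.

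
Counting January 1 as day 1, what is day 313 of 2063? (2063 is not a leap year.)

January has 31 days (313 − 31 = 282 remain).
February has 28 days (282 − 28 = 254 remain).
March has 31 days (254 − 31 = 223 remain).
April has 30 days (223 − 30 = 193 remain).
May has 31 days (193 − 31 = 162 remain).
June has 30 days (162 − 30 = 132 remain).
July has 31 days (132 − 31 = 101 remain).
August has 31 days (101 − 31 = 70 remain).
September has 30 days (70 − 30 = 40 remain).
October has 31 days (40 − 31 = 9 remain).
9 into November → November 9.

9 November 2063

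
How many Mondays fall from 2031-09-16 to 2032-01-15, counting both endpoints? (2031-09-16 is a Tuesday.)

17

2031-09-16 is a Tuesday; the first Monday on or after it is 2031-09-22 (6 days later).
From 2031-09-22 to 2032-01-15: 8 + 31 + 30 + 31 + 15 = 115 days (rest of September, October, November, December, January).
115 ÷ 7 = 16 full weeks with remainder 3, so 16 more Mondays after the first → 17.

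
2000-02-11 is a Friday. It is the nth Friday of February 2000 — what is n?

2nd

Day 11 falls in week ⌈11/7⌉ of the month.
Days 1–7 hold the 1st Friday, 8–14 the 2nd, 15–21 the 3rd, 22–28 the 4th, 29–31 the 5th.
11 is in the range for the 2nd.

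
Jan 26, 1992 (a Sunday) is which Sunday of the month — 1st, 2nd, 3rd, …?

Day 26 falls in week ⌈26/7⌉ of the month.
Days 1–7 hold the 1st Sunday, 8–14 the 2nd, 15–21 the 3rd, 22–28 the 4th, 29–31 the 5th.
26 is in the range for the 4th.

4th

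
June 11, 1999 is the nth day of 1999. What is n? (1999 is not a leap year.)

162

Days in months before June: 31 + 28 + 31 + 30 + 31 = 151.
Plus 11 days into June → day 162.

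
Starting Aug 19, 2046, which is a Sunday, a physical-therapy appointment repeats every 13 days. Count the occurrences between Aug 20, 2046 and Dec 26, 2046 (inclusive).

9

Occurrences land 13·i days after Aug 19, 2046 for i = 0, 1, 2, …
Aug 20, 2046 is 1 day after the start; 1 ÷ 13 = 0 remainder 1; since the remainder is 1, round up to i = 1. First occurrence in the window: #2 on Sep 1, 2046 (1×13 = 13 days in).
Dec 26, 2046 is 129 days after the start; 129 ÷ 13 = 9 remainder 12. Last occurrence in the window: #10 on Dec 14, 2046.
Occurrences #2 through #10: 9 in total.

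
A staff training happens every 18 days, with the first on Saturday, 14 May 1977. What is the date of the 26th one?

7 August 1978

The 26th occurrence is 25 intervals after the first: 25 × 18 = 450 days after 14 May 1977.
May has 31 days — 17 days to the end of May leaves 433.
From end of May to end of 1977 is 214 days (219 left).
January has 31 days (188 left).
February has 28 days (160 left).
March has 31 days (129 left).
April has 30 days (99 left).
May has 31 days (68 left).
June has 30 days (38 left).
July has 31 days (7 left).
7 days into August → 7 August 1978.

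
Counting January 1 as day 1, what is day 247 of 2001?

Jan has 31 days (247 − 31 = 216 remain).
Feb has 28 days (216 − 28 = 188 remain).
Mar has 31 days (188 − 31 = 157 remain).
Apr has 30 days (157 − 30 = 127 remain).
May has 31 days (127 − 31 = 96 remain).
Jun has 30 days (96 − 30 = 66 remain).
Jul has 31 days (66 − 31 = 35 remain).
Aug has 31 days (35 − 31 = 4 remain).
4 into Sep → Sep 4.

Sep 4, 2001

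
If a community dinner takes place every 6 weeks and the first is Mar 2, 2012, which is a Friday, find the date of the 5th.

Aug 17, 2012

The 5th occurrence is 4 intervals after the first: 4 × 42 = 168 days after Mar 2, 2012.
Mar has 31 days — 29 days to the end of Mar leaves 139.
Apr has 30 days (109 left).
May has 31 days (78 left).
Jun has 30 days (48 left).
Jul has 31 days (17 left).
17 days into Aug → Aug 17, 2012.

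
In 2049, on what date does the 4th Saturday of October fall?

October 23, 2049

The first Saturday of October 2049 is October 2.
The 4th Saturday is 3 weeks later: 2 + 21 = 23.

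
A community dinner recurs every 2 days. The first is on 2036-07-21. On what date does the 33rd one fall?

The 33rd occurrence is 32 intervals after the first: 32 × 2 = 64 days after 2036-07-21.
July has 31 days — 10 days to the end of July leaves 54.
August has 31 days (23 left).
23 days into September → 2036-09-23.

2036-09-23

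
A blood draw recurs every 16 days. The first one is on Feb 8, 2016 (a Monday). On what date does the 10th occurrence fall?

The 10th occurrence is 9 intervals after the first: 9 × 16 = 144 days after Feb 8, 2016.
Feb has 29 days — 21 days to the end of Feb leaves 123.
Mar has 31 days (92 left).
Apr has 30 days (62 left).
May has 31 days (31 left).
Jun has 30 days (1 left).
1 day into Jul → Jul 1, 2016.

Jul 1, 2016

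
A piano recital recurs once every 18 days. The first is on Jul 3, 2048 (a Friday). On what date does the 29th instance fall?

Nov 19, 2049

The 29th occurrence is 28 intervals after the first: 28 × 18 = 504 days after Jul 3, 2048.
Jul has 31 days — 28 days to the end of Jul leaves 476.
From end of Jul to end of 2048 is 153 days (323 left).
Jan has 31 days (292 left).
Feb has 28 days (264 left).
Mar has 31 days (233 left).
Apr has 30 days (203 left).
May has 31 days (172 left).
Jun has 30 days (142 left).
Jul has 31 days (111 left).
Aug has 31 days (80 left).
Sep has 30 days (50 left).
Oct has 31 days (19 left).
19 days into Nov → Nov 19, 2049.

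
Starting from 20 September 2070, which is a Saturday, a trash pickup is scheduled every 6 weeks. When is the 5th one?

The 5th occurrence is 4 intervals after the first: 4 × 42 = 168 days after 20 September 2070.
September has 30 days — 10 days to the end of September leaves 158.
October has 31 days (127 left).
November has 30 days (97 left).
December has 31 days (66 left).
January has 31 days (35 left).
February has 28 days (7 left).
7 days into March → 7 March 2071.

7 March 2071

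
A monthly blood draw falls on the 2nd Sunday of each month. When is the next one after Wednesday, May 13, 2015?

May 2015 starts on a Friday; its first Sunday is the 3rd, so the 2nd Sunday is the 10th — May 10, 2015.
That is not after May 13, 2015, so look at June 2015.
June 2015 starts on a Monday; its first Sunday is the 7th, so the 2nd Sunday is the 14th — June 14, 2015.

June 14, 2015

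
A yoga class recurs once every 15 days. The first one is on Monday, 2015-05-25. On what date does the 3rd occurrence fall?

2015-06-24

The 3rd occurrence is 2 intervals after the first: 2 × 15 = 30 days after 2015-05-25.
May has 31 days — 6 days to the end of May leaves 24.
24 days into June → 2015-06-24.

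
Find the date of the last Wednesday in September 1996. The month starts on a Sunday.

1996-09-25

September 1996 begins on a Sunday, so the first Wednesday is September 4 (3 days later).
September 1996 has 30 days. Adding weeks: 4, 11, 18, 25 — the last one ≤ 30 is the 25th.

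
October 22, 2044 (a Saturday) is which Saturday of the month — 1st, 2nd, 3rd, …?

Day 22 falls in week ⌈22/7⌉ of the month.
Days 1–7 hold the 1st Saturday, 8–14 the 2nd, 15–21 the 3rd, 22–28 the 4th, 29–31 the 5th.
22 is in the range for the 4th.

4th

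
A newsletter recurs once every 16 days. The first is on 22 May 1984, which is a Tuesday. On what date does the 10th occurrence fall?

13 October 1984

The 10th occurrence is 9 intervals after the first: 9 × 16 = 144 days after 22 May 1984.
May has 31 days — 9 days to the end of May leaves 135.
June has 30 days (105 left).
July has 31 days (74 left).
August has 31 days (43 left).
September has 30 days (13 left).
13 days into October → 13 October 1984.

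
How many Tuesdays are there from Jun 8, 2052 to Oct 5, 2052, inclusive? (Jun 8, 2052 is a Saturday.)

Jun 8, 2052 is a Saturday; the first Tuesday on or after it is Jun 11, 2052 (3 days later).
From Jun 11, 2052 to Oct 5, 2052: 19 + 31 + 31 + 30 + 5 = 116 days (rest of Jun, Jul, Aug, Sep, Oct).
116 ÷ 7 = 16 full weeks with remainder 4, so 16 more Tuesdays after the first → 17.

17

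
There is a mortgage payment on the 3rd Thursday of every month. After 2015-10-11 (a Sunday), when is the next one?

2015-10-15

October 2015 starts on a Thursday; its first Thursday is the 1st, so the 3rd Thursday is the 15th — 2015-10-15.
2015-10-15 is after 2015-10-11, so that is the next one.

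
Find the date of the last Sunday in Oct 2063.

The first Sunday of Oct 2063 is Oct 7.
Oct 2063 has 31 days. Adding weeks: 7, 14, 21, 28 — the last one ≤ 31 is the 28th.

Oct 28, 2063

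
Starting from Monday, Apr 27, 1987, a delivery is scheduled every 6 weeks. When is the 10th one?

May 9, 1988

The 10th occurrence is 9 intervals after the first: 9 × 42 = 378 days after Apr 27, 1987.
Apr has 30 days — 3 days to the end of Apr leaves 375.
May has 31 days (344 left).
Jun has 30 days (314 left).
Jul has 31 days (283 left).
Aug has 31 days (252 left).
Sep has 30 days (222 left).
Oct has 31 days (191 left).
Nov has 30 days (161 left).
Dec has 31 days (130 left).
Jan has 31 days (99 left).
Feb has 29 days (70 left).
Mar has 31 days (39 left).
Apr has 30 days (9 left).
9 days into May → May 9, 1988.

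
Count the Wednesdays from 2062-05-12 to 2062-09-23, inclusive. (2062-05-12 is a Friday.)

19

2062-05-12 is a Friday; the first Wednesday on or after it is 2062-05-17 (5 days later).
From 2062-05-17 to 2062-09-23: 14 + 30 + 31 + 31 + 23 = 129 days (rest of May, June, July, August, September).
129 ÷ 7 = 18 full weeks with remainder 3, so 18 more Wednesdays after the first → 19.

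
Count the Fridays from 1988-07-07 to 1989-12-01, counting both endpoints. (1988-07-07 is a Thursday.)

1988-07-07 is a Thursday; the first Friday on or after it is 1988-07-08 (1 day later).
From 1988-07-08 to 1989-12-01: 176 + 335 = 511 days (rest of 1988, to 1989-12-01 in 1989).
511 ÷ 7 = 73 full weeks with remainder 0, so 73 more Fridays after the first → 74.

74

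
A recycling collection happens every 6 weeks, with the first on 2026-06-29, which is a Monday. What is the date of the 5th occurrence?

2026-12-14

The 5th occurrence is 4 intervals after the first: 4 × 42 = 168 days after 2026-06-29.
June has 30 days — 1 day to the end of June leaves 167.
July has 31 days (136 left).
August has 31 days (105 left).
September has 30 days (75 left).
October has 31 days (44 left).
November has 30 days (14 left).
14 days into December → 2026-12-14.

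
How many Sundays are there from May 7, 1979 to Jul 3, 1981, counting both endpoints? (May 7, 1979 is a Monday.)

May 7, 1979 is a Monday; the first Sunday on or after it is May 13, 1979 (6 days later).
From May 13, 1979 to Jul 3, 1981: 232 + 366 + 184 = 782 days (rest of 1979, 1980, to Jul 3, 1981 in 1981).
782 ÷ 7 = 111 full weeks with remainder 5, so 111 more Sundays after the first → 112.

112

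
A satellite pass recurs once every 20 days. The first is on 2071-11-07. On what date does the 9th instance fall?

The 9th occurrence is 8 intervals after the first: 8 × 20 = 160 days after 2071-11-07.
November has 30 days — 23 days to the end of November leaves 137.
December has 31 days (106 left).
January has 31 days (75 left).
February has 29 days (46 left).
March has 31 days (15 left).
15 days into April → 2072-04-15.

2072-04-15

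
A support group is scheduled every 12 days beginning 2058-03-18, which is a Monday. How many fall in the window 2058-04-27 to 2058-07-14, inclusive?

6

Occurrences land 12·i days after 2058-03-18 for i = 0, 1, 2, …
2058-04-27 is 40 days after the start; 40 ÷ 12 = 3 remainder 4; since the remainder is 4, round up to i = 4. First occurrence in the window: #5 on 2058-05-05 (4×12 = 48 days in).
2058-07-14 is 118 days after the start; 118 ÷ 12 = 9 remainder 10. Last occurrence in the window: #10 on 2058-07-04.
Occurrences #5 through #10: 6 in total.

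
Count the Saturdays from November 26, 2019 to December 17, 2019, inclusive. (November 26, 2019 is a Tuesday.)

3

November 26, 2019 is a Tuesday; the first Saturday on or after it is November 30, 2019 (4 days later).
From November 30, 2019 to December 17, 2019: 0 + 17 = 17 days (rest of November, December).
17 ÷ 7 = 2 full weeks with remainder 3, so 2 more Saturdays after the first → 3.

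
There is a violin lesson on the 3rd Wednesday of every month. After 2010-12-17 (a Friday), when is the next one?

December 2010 starts on a Wednesday; its first Wednesday is the 1st, so the 3rd Wednesday is the 15th — 2010-12-15.
That is not after 2010-12-17, so look at January 2011.
January 2011 starts on a Saturday; its first Wednesday is the 5th, so the 3rd Wednesday is the 19th — 2011-01-19.

2011-01-19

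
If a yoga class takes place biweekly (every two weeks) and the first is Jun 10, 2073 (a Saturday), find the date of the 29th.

The 29th occurrence is 28 intervals after the first: 28 × 14 = 392 days after Jun 10, 2073.
Jun has 30 days — 20 days to the end of Jun leaves 372.
Jul has 31 days (341 left).
Aug has 31 days (310 left).
Sep has 30 days (280 left).
Oct has 31 days (249 left).
Nov has 30 days (219 left).
Dec has 31 days (188 left).
Jan has 31 days (157 left).
Feb has 28 days (129 left).
Mar has 31 days (98 left).
Apr has 30 days (68 left).
May has 31 days (37 left).
Jun has 30 days (7 left).
7 days into Jul → Jul 7, 2074.

Jul 7, 2074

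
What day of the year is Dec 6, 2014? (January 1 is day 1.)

340

Days in months before Dec: 31 + 28 + 31 + 30 + 31 + 30 + 31 + 31 + 30 + 31 + 30 = 334.
Plus 6 days into Dec → day 340.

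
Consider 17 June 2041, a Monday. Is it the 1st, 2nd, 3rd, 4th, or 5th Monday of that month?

Day 17 falls in week ⌈17/7⌉ of the month.
Days 1–7 hold the 1st Monday, 8–14 the 2nd, 15–21 the 3rd, 22–28 the 4th, 29–31 the 5th.
17 is in the range for the 3rd.

3rd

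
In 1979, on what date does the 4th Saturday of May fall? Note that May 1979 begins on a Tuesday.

May 1979 begins on a Tuesday, so the first Saturday is May 5 (4 days later).
The 4th Saturday is 3 weeks later: 5 + 21 = 26.

May 26, 1979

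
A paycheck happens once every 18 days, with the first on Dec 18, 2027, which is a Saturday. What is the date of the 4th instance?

Feb 10, 2028

The 4th occurrence is 3 intervals after the first: 3 × 18 = 54 days after Dec 18, 2027.
Dec has 31 days — 13 days to the end of Dec leaves 41.
Jan has 31 days (10 left).
10 days into Feb → Feb 10, 2028.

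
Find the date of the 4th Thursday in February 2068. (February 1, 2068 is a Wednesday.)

February 23, 2068

February 2068 begins on a Wednesday, so the first Thursday is February 2 (1 day later).
The 4th Thursday is 3 weeks later: 2 + 21 = 23.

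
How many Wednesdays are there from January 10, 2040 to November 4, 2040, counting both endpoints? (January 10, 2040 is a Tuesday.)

January 10, 2040 is a Tuesday; the first Wednesday on or after it is January 11, 2040 (1 day later).
From January 11, 2040 to November 4, 2040: 20 + 29 + 31 + 30 + 31 + 30 + 31 + 31 + 30 + 31 + 4 = 298 days (rest of January, February, March, April, May, June, July, August, September, October, November).
298 ÷ 7 = 42 full weeks with remainder 4, so 42 more Wednesdays after the first → 43.

43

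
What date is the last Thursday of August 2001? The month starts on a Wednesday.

August 2001 begins on a Wednesday, so the first Thursday is August 2 (1 day later).
August 2001 has 31 days. Adding weeks: 2, 9, 16, 23, 30 — the last one ≤ 31 is the 30th.

2001-08-30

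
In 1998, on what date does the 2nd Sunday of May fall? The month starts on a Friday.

May 10, 1998

May 1998 begins on a Friday, so the first Sunday is May 3 (2 days later).
The 2nd Sunday is 1 weeks later: 3 + 7 = 10.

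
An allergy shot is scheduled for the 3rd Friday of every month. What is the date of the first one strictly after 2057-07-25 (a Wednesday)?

2057-08-17

July 2057 starts on a Sunday; its first Friday is the 6th, so the 3rd Friday is the 20th — 2057-07-20.
That is not after 2057-07-25, so look at August 2057.
August 2057 starts on a Wednesday; its first Friday is the 3rd, so the 3rd Friday is the 17th — 2057-08-17.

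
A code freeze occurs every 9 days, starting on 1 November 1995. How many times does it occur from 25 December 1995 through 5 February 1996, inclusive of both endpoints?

Occurrences land 9·i days after 1 November 1995 for i = 0, 1, 2, …
25 December 1995 is 54 days after the start; 54 ÷ 9 = 6 remainder 0. First occurrence in the window: #7 on 25 December 1995 (6×9 = 54 days in).
5 February 1996 is 96 days after the start; 96 ÷ 9 = 10 remainder 6. Last occurrence in the window: #11 on 30 January 1996.
Occurrences #7 through #11: 5 in total.

5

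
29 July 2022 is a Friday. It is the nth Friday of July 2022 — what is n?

5th

Day 29 falls in week ⌈29/7⌉ of the month.
Days 1–7 hold the 1st Friday, 8–14 the 2nd, 15–21 the 3rd, 22–28 the 4th, 29–31 the 5th.
29 is in the range for the 5th.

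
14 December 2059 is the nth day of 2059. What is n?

348

Days in months before December: 31 + 28 + 31 + 30 + 31 + 30 + 31 + 31 + 30 + 31 + 30 = 334.
Plus 14 days into December → day 348.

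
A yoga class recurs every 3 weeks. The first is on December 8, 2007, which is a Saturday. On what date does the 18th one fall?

November 29, 2008

The 18th occurrence is 17 intervals after the first: 17 × 21 = 357 days after December 8, 2007.
December has 31 days — 23 days to the end of December leaves 334.
January has 31 days (303 left).
February has 29 days (274 left).
March has 31 days (243 left).
April has 30 days (213 left).
May has 31 days (182 left).
June has 30 days (152 left).
July has 31 days (121 left).
August has 31 days (90 left).
September has 30 days (60 left).
October has 31 days (29 left).
29 days into November → November 29, 2008.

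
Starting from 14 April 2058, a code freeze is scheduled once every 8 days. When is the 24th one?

The 24th occurrence is 23 intervals after the first: 23 × 8 = 184 days after 14 April 2058.
April has 30 days — 16 days to the end of April leaves 168.
May has 31 days (137 left).
June has 30 days (107 left).
July has 31 days (76 left).
August has 31 days (45 left).
September has 30 days (15 left).
15 days into October → 15 October 2058.

15 October 2058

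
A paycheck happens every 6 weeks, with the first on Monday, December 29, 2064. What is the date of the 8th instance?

October 19, 2065

The 8th occurrence is 7 intervals after the first: 7 × 42 = 294 days after December 29, 2064.
December has 31 days — 2 days to the end of December leaves 292.
January has 31 days (261 left).
February has 28 days (233 left).
March has 31 days (202 left).
April has 30 days (172 left).
May has 31 days (141 left).
June has 30 days (111 left).
July has 31 days (80 left).
August has 31 days (49 left).
September has 30 days (19 left).
19 days into October → October 19, 2065.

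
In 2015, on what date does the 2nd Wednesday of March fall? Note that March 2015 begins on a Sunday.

March 11, 2015

March 2015 begins on a Sunday, so the first Wednesday is March 4 (3 days later).
The 2nd Wednesday is 1 weeks later: 4 + 7 = 11.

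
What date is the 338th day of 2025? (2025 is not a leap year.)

Dec 4, 2025

Jan has 31 days (338 − 31 = 307 remain).
Feb has 28 days (307 − 28 = 279 remain).
Mar has 31 days (279 − 31 = 248 remain).
Apr has 30 days (248 − 30 = 218 remain).
May has 31 days (218 − 31 = 187 remain).
Jun has 30 days (187 − 30 = 157 remain).
Jul has 31 days (157 − 31 = 126 remain).
Aug has 31 days (126 − 31 = 95 remain).
Sep has 30 days (95 − 30 = 65 remain).
Oct has 31 days (65 − 31 = 34 remain).
Nov has 30 days (34 − 30 = 4 remain).
4 into Dec → Dec 4.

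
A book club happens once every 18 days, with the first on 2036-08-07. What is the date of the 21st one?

2037-08-02

The 21st occurrence is 20 intervals after the first: 20 × 18 = 360 days after 2036-08-07.
August has 31 days — 24 days to the end of August leaves 336.
September has 30 days (306 left).
October has 31 days (275 left).
November has 30 days (245 left).
December has 31 days (214 left).
January has 31 days (183 left).
February has 28 days (155 left).
March has 31 days (124 left).
April has 30 days (94 left).
May has 31 days (63 left).
June has 30 days (33 left).
July has 31 days (2 left).
2 days into August → 2037-08-02.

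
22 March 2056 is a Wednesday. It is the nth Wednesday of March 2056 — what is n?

4th

Day 22 falls in week ⌈22/7⌉ of the month.
Days 1–7 hold the 1st Wednesday, 8–14 the 2nd, 15–21 the 3rd, 22–28 the 4th, 29–31 the 5th.
22 is in the range for the 4th.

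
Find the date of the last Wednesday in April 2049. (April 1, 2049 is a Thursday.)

28 April 2049

April 2049 begins on a Thursday, so the first Wednesday is April 7 (6 days later).
April 2049 has 30 days. Adding weeks: 7, 14, 21, 28 — the last one ≤ 30 is the 28th.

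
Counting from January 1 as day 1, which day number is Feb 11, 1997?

42

Days in months before Feb: 31 = 31.
Plus 11 days into Feb → day 42.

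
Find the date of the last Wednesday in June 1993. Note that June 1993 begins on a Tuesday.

June 30, 1993

June 1993 begins on a Tuesday, so the first Wednesday is June 2 (1 day later).
June 1993 has 30 days. Adding weeks: 2, 9, 16, 23, 30 — the last one ≤ 30 is the 30th.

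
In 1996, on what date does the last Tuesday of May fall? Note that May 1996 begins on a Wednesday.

May 1996 begins on a Wednesday, so the first Tuesday is May 7 (6 days later).
May 1996 has 31 days. Adding weeks: 7, 14, 21, 28 — the last one ≤ 31 is the 28th.

28 May 1996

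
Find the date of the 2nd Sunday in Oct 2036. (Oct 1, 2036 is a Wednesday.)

Oct 12, 2036

Oct 2036 begins on a Wednesday, so the first Sunday is Oct 5 (4 days later).
The 2nd Sunday is 1 weeks later: 5 + 7 = 12.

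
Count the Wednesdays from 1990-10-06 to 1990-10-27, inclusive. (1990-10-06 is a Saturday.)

1990-10-06 is a Saturday; the first Wednesday on or after it is 1990-10-10 (4 days later).
From 1990-10-10 to 1990-10-27 is 27 − 10 = 17 days.
17 ÷ 7 = 2 full weeks with remainder 3, so 2 more Wednesdays after the first → 3.

3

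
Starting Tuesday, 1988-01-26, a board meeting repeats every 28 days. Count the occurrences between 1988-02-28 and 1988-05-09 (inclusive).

Occurrences land 28·i days after 1988-01-26 for i = 0, 1, 2, …
1988-02-28 is 33 days after the start; 33 ÷ 28 = 1 remainder 5; since the remainder is 5, round up to i = 2. First occurrence in the window: #3 on 1988-03-22 (2×28 = 56 days in).
1988-05-09 is 104 days after the start; 104 ÷ 28 = 3 remainder 20. Last occurrence in the window: #4 on 1988-04-19.
Occurrences #3 through #4: 2 in total.

2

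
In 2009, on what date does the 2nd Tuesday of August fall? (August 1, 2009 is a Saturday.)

August 2009 begins on a Saturday, so the first Tuesday is August 4 (3 days later).
The 2nd Tuesday is 1 weeks later: 4 + 7 = 11.

August 11, 2009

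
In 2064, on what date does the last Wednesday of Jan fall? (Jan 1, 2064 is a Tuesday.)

Jan 2064 begins on a Tuesday, so the first Wednesday is Jan 2 (1 day later).
Jan 2064 has 31 days. Adding weeks: 2, 9, 16, 23, 30 — the last one ≤ 31 is the 30th.

Jan 30, 2064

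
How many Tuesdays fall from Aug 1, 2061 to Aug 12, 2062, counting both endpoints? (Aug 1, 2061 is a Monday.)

54

Aug 1, 2061 is a Monday; the first Tuesday on or after it is Aug 2, 2061 (1 day later).
From Aug 2, 2061 to Aug 12, 2062: 151 + 224 = 375 days (rest of 2061, to Aug 12, 2062 in 2062).
375 ÷ 7 = 53 full weeks with remainder 4, so 53 more Tuesdays after the first → 54.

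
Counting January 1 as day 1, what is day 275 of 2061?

January has 31 days (275 − 31 = 244 remain).
February has 28 days (244 − 28 = 216 remain).
March has 31 days (216 − 31 = 185 remain).
April has 30 days (185 − 30 = 155 remain).
May has 31 days (155 − 31 = 124 remain).
June has 30 days (124 − 30 = 94 remain).
July has 31 days (94 − 31 = 63 remain).
August has 31 days (63 − 31 = 32 remain).
September has 30 days (32 − 30 = 2 remain).
2 into October → October 2.

October 2, 2061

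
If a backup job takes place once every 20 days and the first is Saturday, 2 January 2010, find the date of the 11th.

The 11th occurrence is 10 intervals after the first: 10 × 20 = 200 days after 2 January 2010.
January has 31 days — 29 days to the end of January leaves 171.
February has 28 days (143 left).
March has 31 days (112 left).
April has 30 days (82 left).
May has 31 days (51 left).
June has 30 days (21 left).
21 days into July → 21 July 2010.

21 July 2010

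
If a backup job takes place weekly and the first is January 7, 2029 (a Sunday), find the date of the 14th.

April 8, 2029

The 14th occurrence is 13 intervals after the first: 13 × 7 = 91 days after January 7, 2029.
January has 31 days — 24 days to the end of January leaves 67.
February has 28 days (39 left).
March has 31 days (8 left).
8 days into April → April 8, 2029.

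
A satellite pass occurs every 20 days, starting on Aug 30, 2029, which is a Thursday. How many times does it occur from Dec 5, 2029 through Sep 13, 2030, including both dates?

Occurrences land 20·i days after Aug 30, 2029 for i = 0, 1, 2, …
Dec 5, 2029 is 97 days after the start; 97 ÷ 20 = 4 remainder 17; since the remainder is 17, round up to i = 5. First occurrence in the window: #6 on Dec 8, 2029 (5×20 = 100 days in).
Sep 13, 2030 is 379 days after the start; 379 ÷ 20 = 18 remainder 19. Last occurrence in the window: #19 on Aug 25, 2030.
Occurrences #6 through #19: 14 in total.

14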